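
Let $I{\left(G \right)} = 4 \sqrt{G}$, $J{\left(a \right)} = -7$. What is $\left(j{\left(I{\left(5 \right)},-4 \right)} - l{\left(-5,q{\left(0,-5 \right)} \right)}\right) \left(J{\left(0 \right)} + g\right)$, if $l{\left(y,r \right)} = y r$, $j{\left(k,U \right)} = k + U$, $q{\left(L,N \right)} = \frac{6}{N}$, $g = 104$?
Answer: $-970 + 388 \sqrt{5} \approx -102.41$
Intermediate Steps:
$j{\left(k,U \right)} = U + k$
$l{\left(y,r \right)} = r y$
$\left(j{\left(I{\left(5 \right)},-4 \right)} - l{\left(-5,q{\left(0,-5 \right)} \right)}\right) \left(J{\left(0 \right)} + g\right) = \left(\left(-4 + 4 \sqrt{5}\right) - \frac{6}{-5} \left(-5\right)\right) \left(-7 + 104\right) = \left(\left(-4 + 4 \sqrt{5}\right) - 6 \left(- \frac{1}{5}\right) \left(-5\right)\right) 97 = \left(\left(-4 + 4 \sqrt{5}\right) - \left(- \frac{6}{5}\right) \left(-5\right)\right) 97 = \left(\left(-4 + 4 \sqrt{5}\right) - 6\right) 97 = \left(-10 + 4 \sqrt{5}\right) 97 = -970 + 388 \sqrt{5}$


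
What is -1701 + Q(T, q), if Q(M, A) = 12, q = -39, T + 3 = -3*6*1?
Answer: -1689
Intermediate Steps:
T = -21 (T = -3 - 3*6*1 = -3 - 18*1 = -3 - 18 = -21)
-1701 + Q(T, q) = -1701 + 12 = -1689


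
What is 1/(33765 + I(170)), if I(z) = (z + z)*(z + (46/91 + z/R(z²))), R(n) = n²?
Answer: 1314950/120629394841 ≈ 1.0901e-5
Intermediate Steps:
I(z) = 2*z*(46/91 + z + z⁻³) (I(z) = (z + z)*(z + (46/91 + z/((z²)²))) = (2*z)*(z + (46*(1/91) + z/(z⁴))) = (2*z)*(z + (46/91 + z/z⁴)) = (2*z)*(z + (46/91 + z⁻³)) = (2*z)*(46/91 + z + z⁻³) = 2*z*(46/91 + z + z⁻³))
1/(33765 + I(170)) = 1/(33765 + (2/170² + 2*170² + (92/91)*170)) = 1/(33765 + (2*(1/28900) + 2*28900 + 15640/91)) = 1/(33765 + (1/14450 + 57800 + 15640/91)) = 1/(33765 + 76230108091/1314950) = 1/(120629394841/1314950) = 1314950/120629394841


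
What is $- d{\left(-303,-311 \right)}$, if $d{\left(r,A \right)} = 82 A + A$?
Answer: $25813$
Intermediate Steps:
$d{\left(r,A \right)} = 83 A$
$- d{\left(-303,-311 \right)} = - 83 \left(-311\right) = \left(-1\right) \left(-25813\right) = 25813$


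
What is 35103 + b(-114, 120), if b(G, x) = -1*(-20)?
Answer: 35123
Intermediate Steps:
b(G, x) = 20
35103 + b(-114, 120) = 35103 + 20 = 35123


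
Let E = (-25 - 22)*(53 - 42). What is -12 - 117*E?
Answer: 60477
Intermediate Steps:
E = -517 (E = -47*11 = -517)
-12 - 117*E = -12 - 117*(-517) = -12 + 60489 = 60477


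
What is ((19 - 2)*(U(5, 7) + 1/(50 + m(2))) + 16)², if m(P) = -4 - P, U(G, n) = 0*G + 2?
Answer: 4915089/1936 ≈ 2538.8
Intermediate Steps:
U(G, n) = 2 (U(G, n) = 0 + 2 = 2)
((19 - 2)*(U(5, 7) + 1/(50 + m(2))) + 16)² = ((19 - 2)*(2 + 1/(50 + (-4 - 1*2))) + 16)² = (17*(2 + 1/(50 + (-4 - 2))) + 16)² = (17*(2 + 1/(50 - 6)) + 16)² = (17*(2 + 1/44) + 16)² = (17*(89/44) + 16)² = (1513/44 + 16)² = (2217/44)² = 4915089/1936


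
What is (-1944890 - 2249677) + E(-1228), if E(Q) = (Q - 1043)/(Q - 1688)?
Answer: -4077118367/972 ≈ -4.1946e+6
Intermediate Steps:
E(Q) = (-1043 + Q)/(-1688 + Q)
(-1944890 - 2249677) + E(-1228) = (-1944890 - 2249677) + (-1043 - 1228)/(-1688 - 1228) = -4194567 - 2271/(-2916) = -4194567 - 1/2916*(-2271) = -4194567 + 757/972 = -4077118367/972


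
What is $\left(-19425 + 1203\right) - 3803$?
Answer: $-22025$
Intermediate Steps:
$\left(-19425 + 1203\right) - 3803 = -18222 - 3803 = -22025$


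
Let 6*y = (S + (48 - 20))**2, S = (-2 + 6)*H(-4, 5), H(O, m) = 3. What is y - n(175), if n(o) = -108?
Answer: 1124/3 ≈ 374.67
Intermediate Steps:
S = 12 (S = (-2 + 6)*3 = 4*3 = 12)
y = 800/3 (y = (12 + (48 - 20))**2/6 = (12 + 28)**2/6 = (1/6)*40**2 = (1/6)*1600 = 800/3 ≈ 266.67)
y - n(175) = 800/3 - 1*(-108) = 800/3 + 108 = 1124/3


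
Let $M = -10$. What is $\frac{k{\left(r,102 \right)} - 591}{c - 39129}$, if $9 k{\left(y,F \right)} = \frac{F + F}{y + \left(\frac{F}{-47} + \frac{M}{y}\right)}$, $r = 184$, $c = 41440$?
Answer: $- \frac{1393278649}{5449317201} \approx -0.25568$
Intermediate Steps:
$k{\left(y,F \right)} = \frac{2 F}{9 \left(y - \frac{10}{y} - \frac{F}{47}\right)}$ ($k{\left(y,F \right)} = \frac{\left(F + F\right) \frac{1}{y + \left(\frac{F}{-47} - \frac{10}{y}\right)}}{9} = \frac{2 F \frac{1}{y + \left(F \left(- \frac{1}{47}\right) - \frac{10}{y}\right)}}{9} = \frac{2 F \frac{1}{y - \left(\frac{10}{y} + \frac{F}{47}\right)}}{9} = \frac{2 F \frac{1}{y - \frac{10}{y} - \frac{F}{47}}}{9} = \frac{2 F}{9 \left(y - \frac{10}{y} - \frac{F}{47}\right)}$)
$\frac{k{\left(r,102 \right)} - 591}{c - 39129} = \frac{\frac{94}{9} \cdot 102 \cdot 184 \frac{1}{-470 + 47 \cdot 184^{2} - 102 \cdot 184} - 591}{41440 - 39129} = \frac{\frac{94}{9} \cdot 102 \cdot 184 \frac{1}{-470 + 47 \cdot 33856 - 18768} - 591}{2311} = \left(\frac{94}{9} \cdot 102 \cdot 184 \frac{1}{-470 + 1591232 - 18768} - 591\right) \frac{1}{2311} = \left(\frac{94}{9} \cdot 102 \cdot 184 \cdot \frac{1}{1571994} - 591\right) \frac{1}{2311} = \left(\frac{294032}{2357991} - 591\right) \frac{1}{2311} = \left(- \frac{1393278649}{2357991}\right) \frac{1}{2311} = - \frac{1393278649}{5449317201}$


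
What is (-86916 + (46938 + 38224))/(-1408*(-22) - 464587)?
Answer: 1754/433611 ≈ 0.0040451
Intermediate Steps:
(-86916 + (46938 + 38224))/(-1408*(-22) - 464587) = (-86916 + 85162)/(30976 - 464587) = -1754/(-433611) = -1754*(-1/433611) = 1754/433611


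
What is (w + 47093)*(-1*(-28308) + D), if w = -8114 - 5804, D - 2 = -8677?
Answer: 651324775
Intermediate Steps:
D = -8675 (D = 2 - 8677 = -8675)
w = -13918
(w + 47093)*(-1*(-28308) + D) = (-13918 + 47093)*(-1*(-28308) - 8675) = 33175*(28308 - 8675) = 33175*19633 = 651324775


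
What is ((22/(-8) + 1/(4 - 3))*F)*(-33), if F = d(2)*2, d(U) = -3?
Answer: -693/2 ≈ -346.50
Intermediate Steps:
F = -6 (F = -3*2 = -6)
((22/(-8) + 1/(4 - 3))*F)*(-33) = ((22/(-8) + 1/(4 - 3))*(-6))*(-33) = ((22*(-⅛) + 1/1)*(-6))*(-33) = ((-11/4 + 1*1)*(-6))*(-33) = ((-11/4 + 1)*(-6))*(-33) = -7/4*(-6)*(-33) = (21/2)*(-33) = -693/2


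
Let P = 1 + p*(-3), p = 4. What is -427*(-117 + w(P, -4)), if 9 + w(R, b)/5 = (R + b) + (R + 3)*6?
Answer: 203679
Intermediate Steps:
P = -11 (P = 1 + 4*(-3) = 1 - 12 = -11)
w(R, b) = 45 + 5*b + 35*R (w(R, b) = -45 + 5*((R + b) + (R + 3)*6) = -45 + 5*((R + b) + (3 + R)*6) = -45 + 5*((R + b) + (18 + 6*R)) = -45 + 5*(18 + b + 7*R) = -45 + (90 + 5*b + 35*R) = 45 + 5*b + 35*R)
-427*(-117 + w(P, -4)) = -427*(-117 + (45 + 5*(-4) + 35*(-11))) = -427*(-117 + (45 - 20 - 385)) = -427*(-117 - 360) = -427*(-477) = 203679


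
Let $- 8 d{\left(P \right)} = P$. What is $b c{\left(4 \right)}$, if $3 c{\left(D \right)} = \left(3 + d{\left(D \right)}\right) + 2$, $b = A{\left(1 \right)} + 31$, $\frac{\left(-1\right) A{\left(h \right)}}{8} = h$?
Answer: $\frac{69}{2} \approx 34.5$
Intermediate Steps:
$A{\left(h \right)} = - 8 h$
$d{\left(P \right)} = - \frac{P}{8}$
$b = 23$ ($b = \left(-8\right) 1 + 31 = -8 + 31 = 23$)
$c{\left(D \right)} = \frac{5}{3} - \frac{D}{24}$ ($c{\left(D \right)} = \frac{\left(3 - \frac{D}{8}\right) + 2}{3} = \frac{5 - \frac{D}{8}}{3} = \frac{5}{3} - \frac{D}{24}$)
$b c{\left(4 \right)} = 23 \left(\frac{5}{3} - \frac{1}{6}\right) = 23 \cdot \frac{3}{2} = \frac{69}{2}$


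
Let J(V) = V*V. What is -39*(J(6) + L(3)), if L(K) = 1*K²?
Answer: -1755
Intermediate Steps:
J(V) = V²
L(K) = K²
-39*(J(6) + L(3)) = -39*(6² + 3²) = -39*(36 + 9) = -39*45 = -1755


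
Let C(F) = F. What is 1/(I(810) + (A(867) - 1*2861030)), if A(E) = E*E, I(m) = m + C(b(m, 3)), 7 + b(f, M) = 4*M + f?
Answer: -1/2107716 ≈ -4.7445e-7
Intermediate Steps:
b(f, M) = -7 + f + 4*M (b(f, M) = -7 + (4*M + f) = -7 + (f + 4*M) = -7 + f + 4*M)
I(m) = 5 + 2*m (I(m) = m + (-7 + m + 4*3) = m + (-7 + m + 12) = m + (5 + m) = 5 + 2*m)
A(E) = E**2
1/(I(810) + (A(867) - 1*2861030)) = 1/((5 + 2*810) + (867**2 - 1*2861030)) = 1/((5 + 1620) + (751689 - 2861030)) = 1/(1625 - 2109341) = 1/(-2107716) = -1/2107716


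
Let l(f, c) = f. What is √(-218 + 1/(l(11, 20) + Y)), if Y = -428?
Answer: I*√37908219/417 ≈ 14.765*I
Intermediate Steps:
√(-218 + 1/(l(11, 20) + Y)) = √(-218 + 1/(11 - 428)) = √(-218 + 1/(-417)) = √(-218 - 1/417) = √(-90907/417) = I*√37908219/417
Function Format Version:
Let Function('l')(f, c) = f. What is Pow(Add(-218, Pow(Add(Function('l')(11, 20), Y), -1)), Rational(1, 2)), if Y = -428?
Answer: Mul(Rational(1, 417), I, Pow(37908219, Rational(1, 2))) ≈ Mul(14.765, I)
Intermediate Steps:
Pow(Add(-218, Pow(Add(Function('l')(11, 20), Y), -1)), Rational(1, 2)) = Pow(Add(-218, Pow(Add(11, -428), -1)), Rational(1, 2)) = Pow(Add(-218, Pow(-417, -1)), Rational(1, 2)) = Pow(Add(-218, Rational(-1, 417)), Rational(1, 2)) = Pow(Rational(-90907, 417), Rational(1, 2)) = Mul(Rational(1, 417), I, Pow(37908219, Rational(1, 2)))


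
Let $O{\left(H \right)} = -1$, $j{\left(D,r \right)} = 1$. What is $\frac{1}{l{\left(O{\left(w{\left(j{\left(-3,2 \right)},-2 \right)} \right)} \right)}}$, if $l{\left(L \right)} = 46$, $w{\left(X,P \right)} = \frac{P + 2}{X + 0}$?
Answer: $\frac{1}{46} \approx 0.021739$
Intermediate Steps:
$w{\left(X,P \right)} = \frac{2 + P}{X}$
$\frac{1}{l{\left(O{\left(w{\left(j{\left(-3,2 \right)},-2 \right)} \right)} \right)}} = \frac{1}{46}$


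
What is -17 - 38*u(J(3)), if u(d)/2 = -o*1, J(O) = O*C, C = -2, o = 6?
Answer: 439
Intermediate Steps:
J(O) = -2*O (J(O) = O*(-2) = -2*O)
u(d) = -12 (u(d) = 2*(-1*6*1) = 2*(-6*1) = 2*(-6) = -12)
-17 - 38*u(J(3)) = -17 - 38*(-12) = -17 + 456 = 439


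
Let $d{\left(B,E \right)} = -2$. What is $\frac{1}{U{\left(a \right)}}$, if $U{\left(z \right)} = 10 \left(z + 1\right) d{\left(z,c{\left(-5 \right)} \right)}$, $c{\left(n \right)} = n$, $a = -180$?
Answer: $\frac{1}{3580} \approx 0.00027933$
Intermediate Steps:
$U{\left(z \right)} = -20 - 20 z$ ($U{\left(z \right)} = 10 \left(z + 1\right) \left(-2\right) = 10 \left(1 + z\right) \left(-2\right) = \left(10 + 10 z\right) \left(-2\right) = -20 - 20 z$)
$\frac{1}{U{\left(a \right)}} = \frac{1}{-20 - -3600} = \frac{1}{-20 + 3600} = \frac{1}{3580}$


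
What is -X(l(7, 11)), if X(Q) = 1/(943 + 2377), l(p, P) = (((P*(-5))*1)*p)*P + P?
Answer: -1/3320 ≈ -0.00030120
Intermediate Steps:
l(p, P) = P - 5*p*P² (l(p, P) = ((-5*P*1)*p)*P + P = ((-5*P)*p)*P + P = (-5*P*p)*P + P = -5*p*P² + P = P - 5*p*P²)
X(Q) = 1/3320
-X(l(7, 11)) = -1*1/3320 = -1/3320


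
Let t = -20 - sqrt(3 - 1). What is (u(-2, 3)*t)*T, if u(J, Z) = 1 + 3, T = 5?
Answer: -400 - 20*sqrt(2) ≈ -428.28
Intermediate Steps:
t = -20 - sqrt(2) ≈ -21.414
u(J, Z) = 4
(u(-2, 3)*t)*T = (4*(-20 - sqrt(2)))*5 = (-80 - 4*sqrt(2))*5 = -400 - 20*sqrt(2)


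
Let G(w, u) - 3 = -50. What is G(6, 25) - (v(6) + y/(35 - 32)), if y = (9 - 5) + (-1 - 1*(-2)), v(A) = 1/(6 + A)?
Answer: -195/4 ≈ -48.750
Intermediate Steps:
G(w, u) = -47 (G(w, u) = 3 - 50 = -47)
y = 5 (y = 4 + (-1 + 2) = 4 + 1 = 5)
G(6, 25) - (v(6) + y/(35 - 32)) = -47 - (1/(6 + 6) + 5/(35 - 32)) = -47 - (1/12 + 5/3) = -47 - 1*7/4 = -47 - 7/4 = -195/4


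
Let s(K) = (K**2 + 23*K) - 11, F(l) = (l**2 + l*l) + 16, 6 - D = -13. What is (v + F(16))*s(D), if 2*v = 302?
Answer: 534373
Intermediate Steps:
v = 151 (v = (1/2)*302 = 151)
D = 19 (D = 6 - 1*(-13) = 6 + 13 = 19)
F(l) = 16 + 2*l**2 (F(l) = (l**2 + l**2) + 16 = 2*l**2 + 16 = 16 + 2*l**2)
s(K) = -11 + K**2 + 23*K
(v + F(16))*s(D) = (151 + (16 + 2*16**2))*(-11 + 19**2 + 23*19) = (151 + (16 + 2*256))*(-11 + 361 + 437) = (151 + (16 + 512))*787 = (151 + 528)*787 = 679*787 = 534373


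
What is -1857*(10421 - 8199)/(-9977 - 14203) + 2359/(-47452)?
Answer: 16311830349/95615780 ≈ 170.60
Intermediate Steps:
-1857*(10421 - 8199)/(-9977 - 14203) + 2359/(-47452) = -1857/((-24180/2222)) + 2359*(-1/47452) = -1857/((-24180*1/2222)) - 2359/47452 = -1857/(-12090/1111) - 2359/47452 = -1857*(-1111/12090) - 2359/47452 = 687709/4030 - 2359/47452 = 16311830349/95615780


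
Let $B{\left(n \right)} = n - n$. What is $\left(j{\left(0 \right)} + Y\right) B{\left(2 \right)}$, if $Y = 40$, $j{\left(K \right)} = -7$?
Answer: $0$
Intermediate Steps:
$B{\left(n \right)} = 0$
$\left(j{\left(0 \right)} + Y\right) B{\left(2 \right)} = \left(-7 + 40\right) 0 = 33 \cdot 0 = 0$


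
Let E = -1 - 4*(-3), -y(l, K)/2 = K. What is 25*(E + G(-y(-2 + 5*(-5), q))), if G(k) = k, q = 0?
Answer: 275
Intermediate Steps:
y(l, K) = -2*K
E = 11 (E = -1 + 12 = 11)
25*(E + G(-y(-2 + 5*(-5), q))) = 25*(11 - (-2)*0) = 25*(11 - 1*0) = 25*(11 + 0) = 25*11 = 275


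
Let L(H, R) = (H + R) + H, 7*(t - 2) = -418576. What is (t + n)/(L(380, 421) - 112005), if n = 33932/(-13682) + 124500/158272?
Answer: 113301533070597/209988519040384 ≈ 0.53956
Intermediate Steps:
t = -418562/7 (t = 2 + (1/7)*(-418576) = 2 - 418576/7 = -418562/7 ≈ -59795.)
L(H, R) = R + 2*H
n = -458384563/270684688 (n = 33932*(-1/13682) + 124500*(1/158272) = -16966/6841 + 31125/39568 = -458384563/270684688 ≈ -1.6934)
(t + n)/(L(380, 421) - 112005) = (-418562/7 - 458384563/270684688)/((421 + 2*380) - 112005) = -113301533070597/(1894792816*((421 + 760) - 112005)) = -113301533070597/(1894792816*(1181 - 112005)) = -113301533070597/1894792816/(-110824) = -113301533070597/1894792816*(-1/110824) = 113301533070597/209988519040384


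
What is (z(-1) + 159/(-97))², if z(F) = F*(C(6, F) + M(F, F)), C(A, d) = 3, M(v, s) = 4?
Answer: 702244/9409 ≈ 74.635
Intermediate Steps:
z(F) = 7*F (z(F) = F*(3 + 4) = F*7 = 7*F)
(z(-1) + 159/(-97))² = (7*(-1) + 159/(-97))² = (-7 + 159*(-1/97))² = (-7 - 159/97)² = (-838/97)² = 702244/9409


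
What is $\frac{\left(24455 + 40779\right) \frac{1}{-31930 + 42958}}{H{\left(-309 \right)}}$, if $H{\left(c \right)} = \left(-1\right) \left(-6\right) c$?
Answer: $- \frac{32617}{10222956} \approx -0.0031906$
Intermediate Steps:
$H{\left(c \right)} = 6 c$
$\frac{\left(24455 + 40779\right) \frac{1}{-31930 + 42958}}{H{\left(-309 \right)}} = \frac{\left(24455 + 40779\right) \frac{1}{-31930 + 42958}}{6 \left(-309\right)} = \frac{65234 \cdot \frac{1}{11028}}{-1854} = 65234 \cdot \frac{1}{11028} \left(- \frac{1}{1854}\right) = \frac{32617}{5514} \left(- \frac{1}{1854}\right) = - \frac{32617}{10222956}$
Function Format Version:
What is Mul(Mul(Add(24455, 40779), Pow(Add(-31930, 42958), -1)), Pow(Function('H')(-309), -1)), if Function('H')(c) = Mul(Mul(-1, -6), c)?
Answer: Rational(-32617, 10222956) ≈ -0.0031906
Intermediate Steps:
Function('H')(c) = Mul(6, c)
Mul(Mul(Add(24455, 40779), Pow(Add(-31930, 42958), -1)), Pow(Function('H')(-309), -1)) = Mul(Mul(Add(24455, 40779), Pow(Add(-31930, 42958), -1)), Pow(Mul(6, -309), -1)) = Mul(Mul(65234, Pow(11028, -1)), Pow(-1854, -1)) = Mul(Mul(65234, Rational(1, 11028)), Rational(-1, 1854)) = Mul(Rational(32617, 5514), Rational(-1, 1854)) = Rational(-32617, 10222956)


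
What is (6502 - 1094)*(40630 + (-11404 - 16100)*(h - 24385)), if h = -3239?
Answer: 4109058569408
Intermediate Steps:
(6502 - 1094)*(40630 + (-11404 - 16100)*(h - 24385)) = (6502 - 1094)*(40630 + (-11404 - 16100)*(-3239 - 24385)) = 5408*(40630 - 27504*(-27624)) = 5408*(40630 + 759770496) = 5408*759811126 = 4109058569408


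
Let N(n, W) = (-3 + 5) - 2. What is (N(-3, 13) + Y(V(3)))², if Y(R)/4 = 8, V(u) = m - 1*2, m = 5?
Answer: 1024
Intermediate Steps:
V(u) = 3 (V(u) = 5 - 1*2 = 5 - 2 = 3)
Y(R) = 32 (Y(R) = 4*8 = 32)
N(n, W) = 0 (N(n, W) = 2 - 2 = 0)
(N(-3, 13) + Y(V(3)))² = (0 + 32)² = 32² = 1024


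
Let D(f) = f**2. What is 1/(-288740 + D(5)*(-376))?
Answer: -1/298140 ≈ -3.3541e-6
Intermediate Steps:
1/(-288740 + D(5)*(-376)) = 1/(-288740 + 5**2*(-376)) = 1/(-288740 + 25*(-376)) = 1/(-288740 - 9400) = 1/(-298140) = -1/298140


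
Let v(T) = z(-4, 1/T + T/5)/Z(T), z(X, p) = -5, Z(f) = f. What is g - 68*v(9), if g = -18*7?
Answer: -794/9 ≈ -88.222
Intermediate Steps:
g = -126 (g = -1*126 = -126)
v(T) = -5/T
g - 68*v(9) = -126 - (-340)/9 = -126 - 68*(-5/9) = -126 + 340/9 = -794/9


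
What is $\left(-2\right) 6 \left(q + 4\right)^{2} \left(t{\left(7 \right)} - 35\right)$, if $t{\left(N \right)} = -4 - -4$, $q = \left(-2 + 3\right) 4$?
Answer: $26880$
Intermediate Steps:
$q = 4$ ($q = 1 \cdot 4 = 4$)
$t{\left(N \right)} = 0$ ($t{\left(N \right)} = -4 + 4 = 0$)
$\left(-2\right) 6 \left(q + 4\right)^{2} \left(t{\left(7 \right)} - 35\right) = \left(-2\right) 6 \left(4 + 4\right)^{2} \left(0 - 35\right) = - 12 \cdot 8^{2} \left(0 - 35\right) = \left(-12\right) 64 \left(-35\right) = \left(-768\right) \left(-35\right) = 26880$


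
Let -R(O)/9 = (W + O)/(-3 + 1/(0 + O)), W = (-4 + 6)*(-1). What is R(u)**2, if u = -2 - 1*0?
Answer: 5184/49 ≈ 105.80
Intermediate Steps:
u = -2 (u = -2 + 0 = -2)
W = -2 (W = 2*(-1) = -2)
R(O) = -9*(-2 + O)/(-3 + 1/O) (R(O) = -9*(-2 + O)/(-3 + 1/(0 + O)) = -9*(-2 + O)/(-3 + 1/O))
R(u)**2 = (9*(-2)*(-2 - 2)/(-1 + 3*(-2)))**2 = (9*(-2)*(-4)/(-1 - 6))**2 = (9*(-2)*(-4)/(-7))**2 = (9*(-2)*(-1/7)*(-4))**2 = (-72/7)**2 = 5184/49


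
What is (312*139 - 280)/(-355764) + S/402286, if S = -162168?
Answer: -9378404440/17889859563 ≈ -0.52423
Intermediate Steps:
(312*139 - 280)/(-355764) + S/402286 = (312*139 - 280)/(-355764) - 162168/402286 = (43368 - 280)*(-1/355764) - 162168*1/402286 = 43088*(-1/355764) - 81084/201143 = -10772/88941 - 81084/201143 = -9378404440/17889859563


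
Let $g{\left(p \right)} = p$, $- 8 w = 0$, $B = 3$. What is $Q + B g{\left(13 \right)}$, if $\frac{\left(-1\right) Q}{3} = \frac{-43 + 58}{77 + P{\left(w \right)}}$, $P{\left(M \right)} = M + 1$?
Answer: $\frac{999}{26} \approx 38.423$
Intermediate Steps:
$w = 0$ ($w = \left(- \frac{1}{8}\right) 0 = 0$)
$P{\left(M \right)} = 1 + M$
$Q = - \frac{15}{26}$ ($Q = - 3 \frac{-43 + 58}{77 + \left(1 + 0\right)} = - 3 \frac{15}{77 + 1} = - 3 \cdot \frac{15}{78} = - 3 \cdot 15 \cdot \frac{1}{78} = \left(-3\right) \frac{5}{26} = - \frac{15}{26} \approx -0.57692$)
$Q + B g{\left(13 \right)} = - \frac{15}{26} + 3 \cdot 13 = - \frac{15}{26} + 39 = \frac{999}{26}$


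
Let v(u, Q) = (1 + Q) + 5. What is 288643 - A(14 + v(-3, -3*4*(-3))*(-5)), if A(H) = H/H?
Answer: 288642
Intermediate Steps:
v(u, Q) = 6 + Q
A(H) = 1
288643 - A(14 + v(-3, -3*4*(-3))*(-5)) = 288643 - 1*1 = 288643 - 1 = 288642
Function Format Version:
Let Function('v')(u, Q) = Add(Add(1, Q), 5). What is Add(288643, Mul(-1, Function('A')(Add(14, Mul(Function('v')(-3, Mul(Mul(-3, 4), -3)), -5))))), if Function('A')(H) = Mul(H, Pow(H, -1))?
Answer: 288642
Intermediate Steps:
Function('v')(u, Q) = Add(6, Q)
Function('A')(H) = 1
Add(288643, Mul(-1, Function('A')(Add(14, Mul(Function('v')(-3, Mul(Mul(-3, 4), -3)), -5))))) = Add(288643, Mul(-1, 1)) = Add(288643, -1) = 288642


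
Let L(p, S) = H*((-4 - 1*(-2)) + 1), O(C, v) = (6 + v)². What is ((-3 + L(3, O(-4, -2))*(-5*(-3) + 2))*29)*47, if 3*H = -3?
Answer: 19082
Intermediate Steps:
H = -1 (H = (⅓)*(-3) = -1)
L(p, S) = 1 (L(p, S) = -((-4 - 1*(-2)) + 1) = -((-4 + 2) + 1) = -(-2 + 1) = -1*(-1) = 1)
((-3 + L(3, O(-4, -2))*(-5*(-3) + 2))*29)*47 = ((-3 + 1*(-5*(-3) + 2))*29)*47 = ((-3 + 1*(15 + 2))*29)*47 = ((-3 + 1*17)*29)*47 = ((-3 + 17)*29)*47 = (14*29)*47 = 406*47 = 19082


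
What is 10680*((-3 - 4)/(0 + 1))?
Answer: -74760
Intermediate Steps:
10680*((-3 - 4)/(0 + 1)) = 10680*(-7/1) = 10680*(-7*1) = 10680*(-7) = -74760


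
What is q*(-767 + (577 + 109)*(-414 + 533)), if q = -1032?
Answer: -83454744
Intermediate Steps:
q*(-767 + (577 + 109)*(-414 + 533)) = -1032*(-767 + (577 + 109)*(-414 + 533)) = -1032*(-767 + 686*119) = -1032*(-767 + 81634) = -1032*80867 = -83454744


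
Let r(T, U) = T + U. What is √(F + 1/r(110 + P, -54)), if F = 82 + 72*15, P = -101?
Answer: √261445/15 ≈ 34.088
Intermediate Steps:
F = 1162 (F = 82 + 1080 = 1162)
√(F + 1/r(110 + P, -54)) = √(1162 + 1/((110 - 101) - 54)) = √(1162 + 1/(9 - 54)) = √(1162 + 1/(-45)) = √(1162 - 1/45) = √(52289/45) = √261445/15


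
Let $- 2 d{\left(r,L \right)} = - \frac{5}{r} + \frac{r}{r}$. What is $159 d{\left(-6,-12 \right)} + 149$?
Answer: $\frac{13}{4} \approx 3.25$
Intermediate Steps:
$d{\left(r,L \right)} = - \frac{1}{2} + \frac{5}{2 r}$ ($d{\left(r,L \right)} = - \frac{- \frac{5}{r} + \frac{r}{r}}{2} = - \frac{- \frac{5}{r} + 1}{2} = - \frac{1 - \frac{5}{r}}{2} = - \frac{1}{2} + \frac{5}{2 r}$)
$159 d{\left(-6,-12 \right)} + 149 = 159 \frac{5 - -6}{2 \left(-6\right)} + 149 = 159 \cdot \frac{1}{2} \left(- \frac{1}{6}\right) \left(5 + 6\right) + 149 = 159 \cdot \frac{1}{2} \left(- \frac{1}{6}\right) 11 + 149 = 159 \left(- \frac{11}{12}\right) + 149 = - \frac{583}{4} + 149 = \frac{13}{4}$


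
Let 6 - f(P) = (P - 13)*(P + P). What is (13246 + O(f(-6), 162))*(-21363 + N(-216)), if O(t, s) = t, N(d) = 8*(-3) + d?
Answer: -281357472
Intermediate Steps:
N(d) = -24 + d
f(P) = 6 - 2*P*(-13 + P) (f(P) = 6 - (P - 13)*(P + P) = 6 - (-13 + P)*2*P = 6 - 2*P*(-13 + P))
(13246 + O(f(-6), 162))*(-21363 + N(-216)) = (13246 + (6 - 2*(-6)² + 26*(-6)))*(-21363 + (-24 - 216)) = (13246 + (6 - 2*36 - 156))*(-21363 - 240) = (13246 + (6 - 72 - 156))*(-21603) = (13246 - 222)*(-21603) = 13024*(-21603) = -281357472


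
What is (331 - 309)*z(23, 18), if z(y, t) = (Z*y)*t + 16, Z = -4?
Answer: -36080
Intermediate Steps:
z(y, t) = 16 - 4*t*y (z(y, t) = (-4*y)*t + 16 = -4*t*y + 16 = 16 - 4*t*y)
(331 - 309)*z(23, 18) = (331 - 309)*(16 - 4*18*23) = 22*(16 - 1656) = 22*(-1640) = -36080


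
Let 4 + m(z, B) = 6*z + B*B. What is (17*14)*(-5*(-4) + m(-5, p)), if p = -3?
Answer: -1190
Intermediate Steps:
m(z, B) = -4 + B² + 6*z (m(z, B) = -4 + (6*z + B*B) = -4 + (6*z + B²) = -4 + (B² + 6*z) = -4 + B² + 6*z)
(17*14)*(-5*(-4) + m(-5, p)) = (17*14)*(-5*(-4) + (-4 + (-3)² + 6*(-5))) = 238*(20 + (-4 + 9 - 30)) = 238*(20 - 25) = 238*(-5) = -1190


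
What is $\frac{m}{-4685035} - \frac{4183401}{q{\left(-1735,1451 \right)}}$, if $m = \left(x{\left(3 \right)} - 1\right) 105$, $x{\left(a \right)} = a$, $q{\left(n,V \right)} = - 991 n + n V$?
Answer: $\frac{170427934809}{32514142900} \approx 5.2417$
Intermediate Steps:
$q{\left(n,V \right)} = - 991 n + V n$
$m = 210$ ($m = \left(3 - 1\right) 105 = 2 \cdot 105 = 210$)
$\frac{m}{-4685035} - \frac{4183401}{q{\left(-1735,1451 \right)}} = \frac{210}{-4685035} - \frac{4183401}{\left(-1735\right) \left(-991 + 1451\right)} = 210 \left(- \frac{1}{4685035}\right) - \frac{4183401}{\left(-1735\right) 460} = - \frac{42}{937007} - \frac{4183401}{-798100} = - \frac{42}{937007} - - \frac{181887}{34700} = - \frac{42}{937007} + \frac{181887}{34700} = \frac{170427934809}{32514142900}$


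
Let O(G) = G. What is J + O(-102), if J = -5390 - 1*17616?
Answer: -23108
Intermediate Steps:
J = -23006 (J = -5390 - 17616 = -23006)
J + O(-102) = -23006 - 102 = -23108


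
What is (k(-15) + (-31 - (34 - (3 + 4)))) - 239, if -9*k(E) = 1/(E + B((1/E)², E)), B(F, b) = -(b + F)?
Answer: -272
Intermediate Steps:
B(F, b) = -F - b (B(F, b) = -(F + b) = -F - b)
k(E) = E²/9 (k(E) = -1/(9*(E + (-(1/E)² - E))) = -1/(9*(E + (-1/E² - E))) = -1/(9*(E + (-E - 1/E²))) = -(-E²)/9 = -(-1)*E²/9 = E²/9)
(k(-15) + (-31 - (34 - (3 + 4)))) - 239 = ((⅑)*(-15)² + (-31 - (34 - (3 + 4)))) - 239 = ((⅑)*225 + (-31 - (34 - 7))) - 239 = (25 + (-31 - (34 - 1*7))) - 239 = (25 + (-31 - (34 - 7))) - 239 = (25 + (-31 - 1*27)) - 239 = (25 + (-31 - 27)) - 239 = (25 - 58) - 239 = -33 - 239 = -272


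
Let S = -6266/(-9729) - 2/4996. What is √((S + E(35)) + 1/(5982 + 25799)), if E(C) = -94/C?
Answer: I*√165810464513590381035468190/9011041407690 ≈ 1.429*I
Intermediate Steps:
S = 15642739/24303042 (S = -6266*(-1/9729) - 2*1/4996 = 6266/9729 - 1/2498 = 15642739/24303042 ≈ 0.64365)
√((S + E(35)) + 1/(5982 + 25799)) = √((15642739/24303042 - 94/35) + 1/(5982 + 25799)) = √((15642739/24303042 - 94*1/35) + 1/31781) = √((15642739/24303042 - 94/35) + 1/31781) = √(-1736990083/850606470 + 1/31781) = √(-55202431221353/27033124223070) = I*√165810464513590381035468190/9011041407690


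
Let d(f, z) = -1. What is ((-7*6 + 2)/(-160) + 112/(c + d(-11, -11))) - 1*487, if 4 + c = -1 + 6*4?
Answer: -17299/36 ≈ -480.53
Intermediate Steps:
c = 19 (c = -4 + (-1 + 6*4) = -4 + (-1 + 24) = -4 + 23 = 19)
((-7*6 + 2)/(-160) + 112/(c + d(-11, -11))) - 1*487 = ((-7*6 + 2)/(-160) + 112/(19 - 1)) - 1*487 = ((-42 + 2)*(-1/160) + 112/18) - 487 = (-40*(-1/160) + 112*(1/18)) - 487 = (1/4 + 56/9) - 487 = 233/36 - 487 = -17299/36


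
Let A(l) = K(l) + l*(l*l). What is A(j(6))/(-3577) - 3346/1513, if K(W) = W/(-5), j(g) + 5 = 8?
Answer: -60042926/27060005 ≈ -2.2189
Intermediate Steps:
j(g) = 3 (j(g) = -5 + 8 = 3)
K(W) = -W/5 (K(W) = W*(-⅕) = -W/5)
A(l) = l³ - l/5 (A(l) = -l/5 + l*(l*l) = -l/5 + l*l² = -l/5 + l³ = l³ - l/5)
A(j(6))/(-3577) - 3346/1513 = (3³ - ⅕*3)/(-3577) - 3346/1513 = (27 - ⅗)*(-1/3577) - 3346*1/1513 = (132/5)*(-1/3577) - 3346/1513 = -132/17885 - 3346/1513 = -60042926/27060005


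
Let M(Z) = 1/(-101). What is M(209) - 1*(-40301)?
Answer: 4070400/101 ≈ 40301.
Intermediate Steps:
M(Z) = -1/101
M(209) - 1*(-40301) = -1/101 - 1*(-40301) = -1/101 + 40301 = 4070400/101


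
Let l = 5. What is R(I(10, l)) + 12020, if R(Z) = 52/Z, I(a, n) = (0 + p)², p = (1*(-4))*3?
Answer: 432733/36 ≈ 12020.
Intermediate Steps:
p = -12 (p = -4*3 = -12)
I(a, n) = 144 (I(a, n) = (0 - 12)² = (-12)² = 144)
R(I(10, l)) + 12020 = 52/144 + 12020 = 52*(1/144) + 12020 = 13/36 + 12020 = 432733/36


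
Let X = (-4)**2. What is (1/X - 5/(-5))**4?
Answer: 83521/65536 ≈ 1.2744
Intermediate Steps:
X = 16
(1/X - 5/(-5))**4 = (1/16 - 5/(-5))**4 = (1*(1/16) - 5*(-1/5))**4 = (1/16 + 1)**4 = (17/16)**4 = 83521/65536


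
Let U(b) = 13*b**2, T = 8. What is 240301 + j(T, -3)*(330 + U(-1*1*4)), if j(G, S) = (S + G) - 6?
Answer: 239763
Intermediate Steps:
j(G, S) = -6 + G + S (j(G, S) = (G + S) - 6 = -6 + G + S)
240301 + j(T, -3)*(330 + U(-1*1*4)) = 240301 + (-6 + 8 - 3)*(330 + 13*(-1*1*4)**2) = 240301 - (330 + 13*(-1*4)**2) = 240301 - (330 + 13*(-4)**2) = 240301 - (330 + 13*16) = 240301 - (330 + 208) = 240301 - 1*538 = 240301 - 538 = 239763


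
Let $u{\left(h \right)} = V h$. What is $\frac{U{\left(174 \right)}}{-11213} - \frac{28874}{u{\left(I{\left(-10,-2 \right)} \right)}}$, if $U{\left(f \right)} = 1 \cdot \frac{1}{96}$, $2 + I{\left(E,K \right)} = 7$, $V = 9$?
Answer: $- \frac{10360453199}{16146720} \approx -641.64$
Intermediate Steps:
$I{\left(E,K \right)} = 5$ ($I{\left(E,K \right)} = -2 + 7 = 5$)
$u{\left(h \right)} = 9 h$
$U{\left(f \right)} = \frac{1}{96}$ ($U{\left(f \right)} = 1 \cdot \frac{1}{96} = \frac{1}{96}$)
$\frac{U{\left(174 \right)}}{-11213} - \frac{28874}{u{\left(I{\left(-10,-2 \right)} \right)}} = \frac{1}{96 \left(-11213\right)} - \frac{28874}{9 \cdot 5} = \frac{1}{96} \left(- \frac{1}{11213}\right) - \frac{28874}{45} = - \frac{1}{1076448} - \frac{28874}{45} = - \frac{10360453199}{16146720}$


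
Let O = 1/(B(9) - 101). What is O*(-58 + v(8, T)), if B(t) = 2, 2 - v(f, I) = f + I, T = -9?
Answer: 5/9 ≈ 0.55556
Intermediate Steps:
v(f, I) = 2 - I - f (v(f, I) = 2 - (f + I) = 2 - (I + f) = 2 + (-I - f) = 2 - I - f)
O = -1/99 (O = 1/(2 - 101) = 1/(-99) = -1/99 ≈ -0.010101)
O*(-58 + v(8, T)) = -(-58 + (2 - 1*(-9) - 1*8))/99 = -(-58 + (2 + 9 - 8))/99 = -(-58 + 3)/99 = -1/99*(-55) = 5/9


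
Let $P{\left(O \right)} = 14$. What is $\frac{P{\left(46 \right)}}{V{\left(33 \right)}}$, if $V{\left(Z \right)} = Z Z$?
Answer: $\frac{14}{1089} \approx 0.012856$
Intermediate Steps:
$V{\left(Z \right)} = Z^{2}$
$\frac{P{\left(46 \right)}}{V{\left(33 \right)}} = \frac{14}{33^{2}} = \frac{14}{1089}$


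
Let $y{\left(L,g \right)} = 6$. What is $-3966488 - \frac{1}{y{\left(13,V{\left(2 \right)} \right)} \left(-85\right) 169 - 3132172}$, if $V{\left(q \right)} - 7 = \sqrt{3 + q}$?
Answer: $- \frac{12765594252655}{3218362} \approx -3.9665 \cdot 10^{6}$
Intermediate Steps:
$V{\left(q \right)} = 7 + \sqrt{3 + q}$
$-3966488 - \frac{1}{y{\left(13,V{\left(2 \right)} \right)} \left(-85\right) 169 - 3132172} = -3966488 - \frac{1}{6 \left(-85\right) 169 - 3132172} = -3966488 - \frac{1}{\left(-510\right) 169 - 3132172} = -3966488 - \frac{1}{-86190 - 3132172} = -3966488 - \frac{1}{-3218362} = -3966488 - - \frac{1}{3218362} = -3966488 + \frac{1}{3218362} = - \frac{12765594252655}{3218362}$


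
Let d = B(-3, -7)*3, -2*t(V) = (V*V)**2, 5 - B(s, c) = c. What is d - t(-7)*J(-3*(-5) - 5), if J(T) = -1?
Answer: -2329/2 ≈ -1164.5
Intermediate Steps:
B(s, c) = 5 - c
t(V) = -V**4/2
d = 36 (d = (5 - 1*(-7))*3 = (5 + 7)*3 = 12*3 = 36)
d - t(-7)*J(-3*(-5) - 5) = 36 - (-1/2*(-7)**4)*(-1) = 36 - (-1/2*2401)*(-1) = 36 - (-2401)*(-1)/2 = 36 - 1*2401/2 = 36 - 2401/2 = -2329/2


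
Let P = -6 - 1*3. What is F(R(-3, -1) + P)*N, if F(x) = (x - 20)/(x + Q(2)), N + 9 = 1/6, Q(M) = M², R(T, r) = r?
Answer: -265/6 ≈ -44.167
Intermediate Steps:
P = -9 (P = -6 - 3 = -9)
N = -53/6 (N = -9 + 1/6 = -9 + ⅙ = -53/6 ≈ -8.8333)
F(x) = (-20 + x)/(4 + x) (F(x) = (x - 20)/(x + 2²) = (-20 + x)/(x + 4) = (-20 + x)/(4 + x))
F(R(-3, -1) + P)*N = ((-20 + (-1 - 9))/(4 + (-1 - 9)))*(-53/6) = ((-20 - 10)/(4 - 10))*(-53/6) = (-30/(-6))*(-53/6) = -⅙*(-30)*(-53/6) = 5*(-53/6) = -265/6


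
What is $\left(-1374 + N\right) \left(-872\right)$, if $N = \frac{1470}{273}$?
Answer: $\frac{15514624}{13} \approx 1.1934 \cdot 10^{6}$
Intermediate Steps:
$N = \frac{70}{13}$ ($N = 1470 \cdot \frac{1}{273} = \frac{70}{13} \approx 5.3846$)
$\left(-1374 + N\right) \left(-872\right) = \left(-1374 + \frac{70}{13}\right) \left(-872\right) = \left(- \frac{17792}{13}\right) \left(-872\right) = \frac{15514624}{13}$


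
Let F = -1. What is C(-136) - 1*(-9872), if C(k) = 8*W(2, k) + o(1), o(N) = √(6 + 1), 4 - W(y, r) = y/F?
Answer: 9920 + √7 ≈ 9922.6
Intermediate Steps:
W(y, r) = 4 + y (W(y, r) = 4 - y/(-1) = 4 - y*(-1) = 4 - (-1)*y = 4 + y)
o(N) = √7
C(k) = 48 + √7 (C(k) = 8*(4 + 2) + √7 = 8*6 + √7 = 48 + √7)
C(-136) - 1*(-9872) = (48 + √7) - 1*(-9872) = (48 + √7) + 9872 = 9920 + √7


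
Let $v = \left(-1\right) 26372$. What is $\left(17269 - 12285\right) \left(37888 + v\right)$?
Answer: $57395744$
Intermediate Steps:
$v = -26372$
$\left(17269 - 12285\right) \left(37888 + v\right) = \left(17269 - 12285\right) \left(37888 - 26372\right) = 4984 \cdot 11516 = 57395744$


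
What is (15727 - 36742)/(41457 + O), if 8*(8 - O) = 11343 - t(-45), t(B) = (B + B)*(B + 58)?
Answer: -168120/319207 ≈ -0.52668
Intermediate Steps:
t(B) = 2*B*(58 + B) (t(B) = (2*B)*(58 + B) = 2*B*(58 + B))
O = -12449/8 (O = 8 - (11343 - 2*(-45)*(58 - 45))/8 = 8 - (11343 - 2*(-45)*13)/8 = 8 - (11343 - 1*(-1170))/8 = 8 - (11343 + 1170)/8 = 8 - ⅛*12513 = 8 - 12513/8 = -12449/8 ≈ -1556.1)
(15727 - 36742)/(41457 + O) = (15727 - 36742)/(41457 - 12449/8) = -21015/319207/8 = -21015*8/319207 = -168120/319207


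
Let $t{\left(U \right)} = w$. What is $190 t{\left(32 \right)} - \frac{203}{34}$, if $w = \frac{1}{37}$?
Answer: $- \frac{1051}{1258} \approx -0.83545$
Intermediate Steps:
$w = \frac{1}{37} \approx 0.027027$
$t{\left(U \right)} = \frac{1}{37}$
$190 t{\left(32 \right)} - \frac{203}{34} = 190 \cdot \frac{1}{37} - \frac{203}{34} = \frac{190}{37} - \frac{203}{34} = - \frac{1051}{1258}$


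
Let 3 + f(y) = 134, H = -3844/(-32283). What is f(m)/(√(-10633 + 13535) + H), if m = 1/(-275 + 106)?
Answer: -8128278306/1512213332971 + 136527163659*√2902/3024426665942 ≈ 2.4264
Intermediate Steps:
H = 3844/32283 (H = -3844*(-1/32283) = 3844/32283 ≈ 0.11907)
m = -1/169 (m = 1/(-169) = -1/169 ≈ -0.0059172)
f(y) = 131 (f(y) = -3 + 134 = 131)
f(m)/(√(-10633 + 13535) + H) = 131/(√(-10633 + 13535) + 3844/32283) = 131/(√2902 + 3844/32283) = 131/(3844/32283 + √2902)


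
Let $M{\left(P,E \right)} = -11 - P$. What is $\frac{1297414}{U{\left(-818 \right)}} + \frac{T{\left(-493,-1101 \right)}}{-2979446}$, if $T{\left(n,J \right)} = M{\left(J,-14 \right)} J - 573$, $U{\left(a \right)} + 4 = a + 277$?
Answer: $- \frac{3864920591309}{1623798070} \approx -2380.2$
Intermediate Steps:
$U{\left(a \right)} = 273 + a$ ($U{\left(a \right)} = -4 + \left(a + 277\right) = -4 + \left(277 + a\right) = 273 + a$)
$T{\left(n,J \right)} = -573 + J \left(-11 - J\right)$ ($T{\left(n,J \right)} = \left(-11 - J\right) J - 573 = J \left(-11 - J\right) - 573 = -573 + J \left(-11 - J\right)$)
$\frac{1297414}{U{\left(-818 \right)}} + \frac{T{\left(-493,-1101 \right)}}{-2979446} = \frac{1297414}{273 - 818} + \frac{-573 - - 1101 \left(11 - 1101\right)}{-2979446} = \frac{1297414}{-545} + \left(-573 - \left(-1101\right) \left(-1090\right)\right) \left(- \frac{1}{2979446}\right) = 1297414 \left(- \frac{1}{545}\right) + \left(-573 - 1200090\right) \left(- \frac{1}{2979446}\right) = - \frac{1297414}{545} - - \frac{1200663}{2979446} = - \frac{1297414}{545} + \frac{1200663}{2979446} = - \frac{3864920591309}{1623798070}$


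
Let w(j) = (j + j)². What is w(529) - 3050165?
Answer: -1930801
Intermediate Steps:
w(j) = 4*j² (w(j) = (2*j)² = 4*j²)
w(529) - 3050165 = 4*529² - 3050165 = 4*279841 - 3050165 = 1119364 - 3050165 = -1930801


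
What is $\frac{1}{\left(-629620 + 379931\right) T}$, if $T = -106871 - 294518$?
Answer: $\frac{1}{100222418021} \approx 9.9778 \cdot 10^{-12}$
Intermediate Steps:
$T = -401389$
$\frac{1}{\left(-629620 + 379931\right) T} = \frac{1}{\left(-629620 + 379931\right) \left(-401389\right)} = \frac{1}{-249689} \left(- \frac{1}{401389}\right) = \left(- \frac{1}{249689}\right) \left(- \frac{1}{401389}\right) = \frac{1}{100222418021}$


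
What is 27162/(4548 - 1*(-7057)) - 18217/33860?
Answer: 141659407/78589060 ≈ 1.8025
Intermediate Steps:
27162/(4548 - 1*(-7057)) - 18217/33860 = 27162/(4548 + 7057) - 18217*1/33860 = 27162/11605 - 18217/33860 = 141659407/78589060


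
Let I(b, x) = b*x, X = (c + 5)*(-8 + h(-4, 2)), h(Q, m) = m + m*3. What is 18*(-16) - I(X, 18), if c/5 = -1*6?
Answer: -288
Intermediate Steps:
h(Q, m) = 4*m (h(Q, m) = m + 3*m = 4*m)
c = -30 (c = 5*(-1*6) = 5*(-6) = -30)
X = 0 (X = (-30 + 5)*(-8 + 4*2) = -25*(-8 + 8) = -25*0 = 0)
18*(-16) - I(X, 18) = 18*(-16) - 0*18 = -288 - 1*0 = -288 + 0 = -288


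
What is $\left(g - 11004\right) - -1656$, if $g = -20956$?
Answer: $-30304$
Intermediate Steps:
$\left(g - 11004\right) - -1656 = \left(-20956 - 11004\right) - -1656 = -31960 + 1656 = -30304$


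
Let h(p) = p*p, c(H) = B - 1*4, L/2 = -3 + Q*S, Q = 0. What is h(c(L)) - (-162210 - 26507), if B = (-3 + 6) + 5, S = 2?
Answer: 188733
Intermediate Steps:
B = 8 (B = 3 + 5 = 8)
L = -6 (L = 2*(-3 + 0*2) = 2*(-3 + 0) = 2*(-3) = -6)
c(H) = 4 (c(H) = 8 - 1*4 = 8 - 4 = 4)
h(p) = p**2
h(c(L)) - (-162210 - 26507) = 4**2 - (-162210 - 26507) = 16 - 1*(-188717) = 16 + 188717 = 188733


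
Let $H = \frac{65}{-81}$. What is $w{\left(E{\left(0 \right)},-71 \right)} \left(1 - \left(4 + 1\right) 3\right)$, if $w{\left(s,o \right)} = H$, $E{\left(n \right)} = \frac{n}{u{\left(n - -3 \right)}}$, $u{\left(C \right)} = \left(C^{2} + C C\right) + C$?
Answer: $\frac{910}{81} \approx 11.235$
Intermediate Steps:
$u{\left(C \right)} = C + 2 C^{2}$ ($u{\left(C \right)} = \left(C^{2} + C^{2}\right) + C = 2 C^{2} + C = C + 2 C^{2}$)
$E{\left(n \right)} = \frac{n}{\left(3 + n\right) \left(7 + 2 n\right)}$ ($E{\left(n \right)} = \frac{n}{\left(n - -3\right) \left(1 + 2 \left(n - -3\right)\right)} = \frac{n}{\left(n + 3\right) \left(1 + 2 \left(n + 3\right)\right)} = \frac{n}{\left(3 + n\right) \left(1 + 2 \left(3 + n\right)\right)} = \frac{n}{\left(3 + n\right) \left(1 + \left(6 + 2 n\right)\right)} = \frac{n}{\left(3 + n\right) \left(7 + 2 n\right)}$)
$H = - \frac{65}{81}$ ($H = 65 \left(- \frac{1}{81}\right) = - \frac{65}{81} \approx -0.80247$)
$w{\left(s,o \right)} = - \frac{65}{81}$
$w{\left(E{\left(0 \right)},-71 \right)} \left(1 - \left(4 + 1\right) 3\right) = - \frac{65 \left(1 - \left(4 + 1\right) 3\right)}{81} = - \frac{65 \left(1 - 5 \cdot 3\right)}{81} = - \frac{65 \left(1 - 15\right)}{81} = \left(- \frac{65}{81}\right) \left(-14\right) = \frac{910}{81}$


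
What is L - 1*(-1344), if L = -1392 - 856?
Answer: -904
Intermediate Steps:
L = -2248
L - 1*(-1344) = -2248 - 1*(-1344) = -2248 + 1344 = -904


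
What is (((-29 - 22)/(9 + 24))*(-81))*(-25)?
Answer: -34425/11 ≈ -3129.5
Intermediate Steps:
(((-29 - 22)/(9 + 24))*(-81))*(-25) = (-51/33*(-81))*(-25) = (-51*1/33*(-81))*(-25) = -17/11*(-81)*(-25) = (1377/11)*(-25) = -34425/11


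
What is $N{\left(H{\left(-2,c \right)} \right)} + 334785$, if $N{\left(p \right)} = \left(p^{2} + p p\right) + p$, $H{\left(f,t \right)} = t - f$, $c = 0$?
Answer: $334795$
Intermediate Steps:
$N{\left(p \right)} = p + 2 p^{2}$ ($N{\left(p \right)} = \left(p^{2} + p^{2}\right) + p = 2 p^{2} + p = p + 2 p^{2}$)
$N{\left(H{\left(-2,c \right)} \right)} + 334785 = \left(0 - -2\right) \left(1 + 2 \left(0 - -2\right)\right) + 334785 = \left(0 + 2\right) \left(1 + 2 \left(0 + 2\right)\right) + 334785 = 2 \left(1 + 2 \cdot 2\right) + 334785 = 2 \left(1 + 4\right) + 334785 = 2 \cdot 5 + 334785 = 10 + 334785 = 334795$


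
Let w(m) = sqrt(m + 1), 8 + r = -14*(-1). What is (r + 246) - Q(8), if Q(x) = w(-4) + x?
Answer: 244 - I*sqrt(3) ≈ 244.0 - 1.732*I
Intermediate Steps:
r = 6 (r = -8 - 14*(-1) = -8 + 14 = 6)
w(m) = sqrt(1 + m)
Q(x) = x + I*sqrt(3) (Q(x) = sqrt(1 - 4) + x = sqrt(-3) + x = I*sqrt(3) + x = x + I*sqrt(3))
(r + 246) - Q(8) = (6 + 246) - (8 + I*sqrt(3)) = 252 + (-8 - I*sqrt(3)) = 244 - I*sqrt(3)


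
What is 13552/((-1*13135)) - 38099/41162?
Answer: -1058257789/540662870 ≈ -1.9573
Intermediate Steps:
13552/((-1*13135)) - 38099/41162 = 13552/(-13135) - 38099*1/41162 = 13552*(-1/13135) - 38099/41162 = -13552/13135 - 38099/41162 = -1058257789/540662870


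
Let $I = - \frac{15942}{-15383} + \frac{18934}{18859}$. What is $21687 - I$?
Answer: $\frac{6290980219039}{290107997} \approx 21685.0$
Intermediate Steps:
$I = \frac{591911900}{290107997}$ ($I = \left(-15942\right) \left(- \frac{1}{15383}\right) + 18934 \cdot \frac{1}{18859} = \frac{15942}{15383} + \frac{18934}{18859} = \frac{591911900}{290107997} \approx 2.0403$)
$21687 - I = 21687 - \frac{591911900}{290107997} = \frac{6290980219039}{290107997}$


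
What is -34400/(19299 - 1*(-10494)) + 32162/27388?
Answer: 8027633/407985342 ≈ 0.019676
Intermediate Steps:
-34400/(19299 - 1*(-10494)) + 32162/27388 = -34400/(19299 + 10494) + 32162*(1/27388) = -34400/29793 + 16081/13694 = 8027633/407985342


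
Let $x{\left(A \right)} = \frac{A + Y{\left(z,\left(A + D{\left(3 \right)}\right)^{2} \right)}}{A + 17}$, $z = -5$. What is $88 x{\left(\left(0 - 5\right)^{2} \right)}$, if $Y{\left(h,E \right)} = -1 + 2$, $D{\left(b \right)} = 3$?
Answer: $\frac{1144}{21} \approx 54.476$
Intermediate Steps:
$Y{\left(h,E \right)} = 1$
$x{\left(A \right)} = \frac{1 + A}{17 + A}$ ($x{\left(A \right)} = \frac{A + 1}{A + 17} = \frac{1 + A}{17 + A}$)
$88 x{\left(\left(0 - 5\right)^{2} \right)} = 88 \frac{1 + \left(0 - 5\right)^{2}}{17 + \left(0 - 5\right)^{2}} = 88 \frac{1 + \left(-5\right)^{2}}{17 + \left(-5\right)^{2}} = 88 \frac{1 + 25}{17 + 25} = 88 \cdot \frac{1}{42} \cdot 26 = 88 \cdot \frac{13}{21} = \frac{1144}{21}$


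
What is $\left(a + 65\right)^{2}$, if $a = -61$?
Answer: $16$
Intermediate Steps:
$\left(a + 65\right)^{2} = \left(-61 + 65\right)^{2} = 4^{2} = 16$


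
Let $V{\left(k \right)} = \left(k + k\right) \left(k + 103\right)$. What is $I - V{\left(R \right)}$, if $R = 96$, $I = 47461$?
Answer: $9253$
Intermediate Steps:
$V{\left(k \right)} = 2 k \left(103 + k\right)$
$I - V{\left(R \right)} = 47461 - 2 \cdot 96 \left(103 + 96\right) = 47461 - 2 \cdot 96 \cdot 199 = 47461 - 38208 = 9253$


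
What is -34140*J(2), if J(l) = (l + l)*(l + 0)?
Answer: -273120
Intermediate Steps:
J(l) = 2*l² (J(l) = (2*l)*l = 2*l²)
-34140*J(2) = -68280*2² = -68280*4 = -34140*8 = -273120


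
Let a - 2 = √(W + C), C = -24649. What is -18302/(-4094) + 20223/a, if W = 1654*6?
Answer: 217578041/30150263 - 101115*I*√589/14729 ≈ 7.2165 - 166.61*I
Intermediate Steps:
W = 9924
a = 2 + 5*I*√589 (a = 2 + √(9924 - 24649) = 2 + √(-14725) = 2 + 5*I*√589 ≈ 2.0 + 121.35*I)
-18302/(-4094) + 20223/a = -18302/(-4094) + 20223/(2 + 5*I*√589) = -18302*(-1/4094) + 20223/(2 + 5*I*√589) = 9151/2047 + 20223/(2 + 5*I*√589)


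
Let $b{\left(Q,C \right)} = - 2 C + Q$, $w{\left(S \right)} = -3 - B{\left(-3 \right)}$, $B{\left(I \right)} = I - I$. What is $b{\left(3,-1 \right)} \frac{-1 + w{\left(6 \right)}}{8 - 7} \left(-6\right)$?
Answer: $120$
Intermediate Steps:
$B{\left(I \right)} = 0$
$w{\left(S \right)} = -3$ ($w{\left(S \right)} = -3 - 0 = -3 + 0 = -3$)
$b{\left(Q,C \right)} = Q - 2 C$
$b{\left(3,-1 \right)} \frac{-1 + w{\left(6 \right)}}{8 - 7} \left(-6\right) = \left(3 - -2\right) \frac{-1 - 3}{8 - 7} \left(-6\right) = \left(3 + 2\right) \left(- \frac{4}{1}\right) \left(-6\right) = 5 \left(\left(-4\right) 1\right) \left(-6\right) = 5 \left(-4\right) \left(-6\right) = \left(-20\right) \left(-6\right) = 120$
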